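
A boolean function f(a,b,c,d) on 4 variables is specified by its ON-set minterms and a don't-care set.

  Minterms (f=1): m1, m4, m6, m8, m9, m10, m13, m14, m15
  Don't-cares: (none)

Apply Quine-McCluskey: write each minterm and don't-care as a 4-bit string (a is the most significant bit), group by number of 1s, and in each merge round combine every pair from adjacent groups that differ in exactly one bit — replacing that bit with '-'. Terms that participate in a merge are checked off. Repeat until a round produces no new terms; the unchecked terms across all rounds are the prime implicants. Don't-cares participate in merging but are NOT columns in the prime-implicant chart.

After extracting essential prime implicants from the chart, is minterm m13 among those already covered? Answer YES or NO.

NO

[col 0] 0001*, 0100*, 0110*, 1000*, 1001*, 1010*, 1101*, 1110*, 1111*
[col 1] -001, -110, 01-0, 1-01, 1-10, 10-0, 100-, 11-1, 111-
Prime implicants: -001, -110, 01-0, 1-01, 1-10, 10-0, 100-, 11-1, 111-
PI chart (minterm → PIs covering it):
  1 | -001  (sole → essential)
  4 | 01-0  (sole → essential)
  6 | -110,01-0
  8 | 10-0,100-
  9 | -001,1-01,100-
  10 | 1-10,10-0
  13 | 1-01,11-1
  14 | -110,1-10,111-
  15 | 11-1,111-
Essential prime implicants: -001, 01-0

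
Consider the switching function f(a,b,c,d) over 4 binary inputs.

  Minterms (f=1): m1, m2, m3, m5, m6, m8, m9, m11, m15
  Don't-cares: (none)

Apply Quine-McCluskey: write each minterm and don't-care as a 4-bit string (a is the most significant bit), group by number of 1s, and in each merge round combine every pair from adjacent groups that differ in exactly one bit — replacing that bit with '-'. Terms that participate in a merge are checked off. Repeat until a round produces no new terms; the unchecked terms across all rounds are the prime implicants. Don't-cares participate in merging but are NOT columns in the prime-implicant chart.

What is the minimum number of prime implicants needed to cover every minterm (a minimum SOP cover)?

[col 0] 0001*, 0010*, 0011*, 0101*, 0110*, 1000*, 1001*, 1011*, 1111*
[col 1] -001*, -011*, 0-01, 0-10, 00-1*, 001-, 1-11, 10-1*, 100-
[col 2] -0-1
Prime implicants: -0-1, 0-01, 0-10, 001-, 1-11, 100-
PI chart (minterm → PIs covering it):
  1 | -0-1,0-01
  2 | 0-10,001-
  3 | -0-1,001-
  5 | 0-01  (sole → essential)
  6 | 0-10  (sole → essential)
  8 | 100-  (sole → essential)
  9 | -0-1,100-
  11 | -0-1,1-11
  15 | 1-11  (sole → essential)
Essential prime implicants: 0-01, 0-10, 1-11, 100-
Petrick residual → -0-1
Minimum SOP uses 5 PIs: b'd + a'c'd + a'cd' + acd + ab'c'

5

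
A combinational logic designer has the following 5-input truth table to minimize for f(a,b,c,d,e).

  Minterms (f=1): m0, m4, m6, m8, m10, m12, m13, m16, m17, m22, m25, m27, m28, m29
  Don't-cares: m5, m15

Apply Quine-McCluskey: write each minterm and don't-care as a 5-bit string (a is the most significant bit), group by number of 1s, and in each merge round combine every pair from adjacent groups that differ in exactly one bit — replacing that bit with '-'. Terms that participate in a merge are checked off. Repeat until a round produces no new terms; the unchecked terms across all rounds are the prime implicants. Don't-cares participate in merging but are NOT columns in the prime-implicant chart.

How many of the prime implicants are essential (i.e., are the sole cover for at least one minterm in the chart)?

4

Round 0: 00000✓ 00100✓ 00101✓ 00110✓ 01000✓ 01010✓ 01100✓ 01101✓ 01111✓ 10000✓ 10001✓ 10110✓ 11001✓ 11011✓ 11100✓ 11101✓
Round 1: -0000 -0110 -1100✓ -1101✓ 0-000✓ 0-100✓ 0-101✓ 00-00✓ 001-0 0010-✓ 01-00✓ 010-0 011-1 0110-✓ 1-001 1000- 11-01 110-1 1110-✓
Round 2: -110- 0--00 0-10-
PIs = {-0000, -0110, -110-, 0--00, 0-10-, 001-0, 010-0, 011-1, 1-001, 1000-, 11-01, 110-1}
Coverage chart:
  m0: -0000,0--00
  m4: 0--00,0-10-,001-0
  m6: -0110,001-0
  m8: 0--00,010-0
  m10: 010-0 ←essential
  m12: -110-,0--00,0-10-
  m13: -110-,0-10-,011-1
  m16: -0000,1000-
  m17: 1-001,1000-
  m22: -0110 ←essential
  m25: 1-001,11-01,110-1
  m27: 110-1 ←essential
  m28: -110- ←essential
  m29: -110-,11-01
Essential: -0110, -110-, 010-0, 110-1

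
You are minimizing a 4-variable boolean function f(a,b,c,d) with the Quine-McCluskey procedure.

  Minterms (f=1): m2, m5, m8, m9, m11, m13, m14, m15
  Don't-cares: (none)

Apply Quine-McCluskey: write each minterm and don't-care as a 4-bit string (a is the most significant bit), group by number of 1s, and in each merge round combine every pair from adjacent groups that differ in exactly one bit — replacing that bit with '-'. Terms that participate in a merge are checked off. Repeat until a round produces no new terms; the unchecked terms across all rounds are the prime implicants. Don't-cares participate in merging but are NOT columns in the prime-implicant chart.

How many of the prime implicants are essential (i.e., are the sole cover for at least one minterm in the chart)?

5

size-2^0 implicants → 0010  0101(✓)  1000(✓)  1001(✓)  1011(✓)  1101(✓)  1110(✓)  1111(✓)
size-2^1 implicants → -101  1-01(✓)  1-11(✓)  10-1(✓)  100-  11-1(✓)  111-
size-2^2 implicants → 1--1
Unchecked terms (primes): -101, 0010, 1--1, 100-, 111-
Minterm coverage:
  m2 ⊆ 0010 [E]
  m5 ⊆ -101 [E]
  m8 ⊆ 100- [E]
  m9 ⊆ 1--1,100-
  m11 ⊆ 1--1 [E]
  m13 ⊆ -101,1--1
  m14 ⊆ 111- [E]
  m15 ⊆ 1--1,111-
E = {-101, 0010, 1--1, 100-, 111-}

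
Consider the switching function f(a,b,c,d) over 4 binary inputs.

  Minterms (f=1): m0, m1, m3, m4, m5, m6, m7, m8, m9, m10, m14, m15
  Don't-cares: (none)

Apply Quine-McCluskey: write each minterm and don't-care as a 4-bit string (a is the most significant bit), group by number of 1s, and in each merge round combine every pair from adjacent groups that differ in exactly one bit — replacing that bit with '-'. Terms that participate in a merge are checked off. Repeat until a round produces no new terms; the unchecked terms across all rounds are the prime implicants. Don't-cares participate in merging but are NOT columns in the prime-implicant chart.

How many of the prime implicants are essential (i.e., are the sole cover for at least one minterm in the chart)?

3

[col 0] 0000*, 0001*, 0011*, 0100*, 0101*, 0110*, 0111*, 1000*, 1001*, 1010*, 1110*, 1111*
[col 1] -000*, -001*, -110*, -111*, 0-00*, 0-01*, 0-11*, 00-1*, 000-*, 01-0*, 01-1*, 010-*, 011-*, 1-10, 10-0, 100-*, 111-*
[col 2] -00-, -11-, 0--1, 0-0-, 01--
Prime implicants: -00-, -11-, 0--1, 0-0-, 01--, 1-10, 10-0
PI chart (minterm → PIs covering it):
  0 | -00-,0-0-
  1 | -00-,0--1,0-0-
  3 | 0--1  (sole → essential)
  4 | 0-0-,01--
  5 | 0--1,0-0-,01--
  6 | -11-,01--
  7 | -11-,0--1,01--
  8 | -00-,10-0
  9 | -00-  (sole → essential)
  10 | 1-10,10-0
  14 | -11-,1-10
  15 | -11-  (sole → essential)
Essential prime implicants: -00-, -11-, 0--1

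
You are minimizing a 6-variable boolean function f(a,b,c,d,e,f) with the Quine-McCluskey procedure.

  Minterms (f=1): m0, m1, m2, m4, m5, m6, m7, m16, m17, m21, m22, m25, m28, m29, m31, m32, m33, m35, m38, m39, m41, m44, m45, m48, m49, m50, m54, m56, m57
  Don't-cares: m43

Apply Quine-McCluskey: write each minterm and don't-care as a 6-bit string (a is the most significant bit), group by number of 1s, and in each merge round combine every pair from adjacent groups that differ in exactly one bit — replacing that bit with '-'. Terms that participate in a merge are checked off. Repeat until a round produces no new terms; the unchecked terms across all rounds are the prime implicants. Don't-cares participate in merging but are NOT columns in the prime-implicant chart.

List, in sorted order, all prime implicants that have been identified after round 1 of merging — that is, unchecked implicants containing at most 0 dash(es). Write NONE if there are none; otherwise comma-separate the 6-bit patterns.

size-2^0 implicants → 000000(✓)  000001(✓)  000010(✓)  000100(✓)  000101(✓)  000110(✓)  000111(✓)  010000(✓)  010001(✓)  010101(✓)  010110(✓)  011001(✓)  011100(✓)  011101(✓)  011111(✓)  100000(✓)  100001(✓)  100011(✓)  100110(✓)  100111(✓)  101001(✓)  101011(✓)  101100(✓)  101101(✓)  110000(✓)  110001(✓)  110010(✓)  110110(✓)  111000(✓)  111001(✓)
size-2^1 implicants → -00000(✓)  -00001(✓)  -00110(✓)  -00111(✓)  -10000(✓)  -10001(✓)  -10110(✓)  -11001(✓)  0-0000(✓)  0-0001(✓)  0-0101(✓)  0-0110(✓)  000-00(✓)  000-01(✓)  000-10(✓)  0000-0(✓)  00000-(✓)  0001-0(✓)  0001-1(✓)  00010-(✓)  00011-(✓)  01-001(✓)  01-101(✓)  010-01(✓)  01000-(✓)  011-01(✓)  0111-1  01110-  1-0000(✓)  1-0001(✓)  1-0110(✓)  1-1001(✓)  10-001(✓)  10-011(✓)  100-11  1000-1(✓)  10000-(✓)  10011-(✓)  101-01  1010-1(✓)  10110-  11-000(✓)  11-001(✓)  110-10  1100-0  11000-(✓)  11100-(✓)
size-2^2 implicants → --0000(✓)  --0001(✓)  --0110  -0000-(✓)  -0011-  -1-001  -1000-(✓)  0-0-01  0-000-(✓)  000--0  000-0-  0001--  01--01  1--001  1-000-(✓)  10-0-1  11-00-
size-2^3 implicants → --000-
Unchecked terms (primes): --000-, --0110, -0011-, -1-001, 0-0-01, 000--0, 000-0-, 0001--, 01--01, 0111-1, 01110-, 1--001, 10-0-1, 100-11, 101-01, 10110-, 11-00-, 110-10, 1100-0

NONE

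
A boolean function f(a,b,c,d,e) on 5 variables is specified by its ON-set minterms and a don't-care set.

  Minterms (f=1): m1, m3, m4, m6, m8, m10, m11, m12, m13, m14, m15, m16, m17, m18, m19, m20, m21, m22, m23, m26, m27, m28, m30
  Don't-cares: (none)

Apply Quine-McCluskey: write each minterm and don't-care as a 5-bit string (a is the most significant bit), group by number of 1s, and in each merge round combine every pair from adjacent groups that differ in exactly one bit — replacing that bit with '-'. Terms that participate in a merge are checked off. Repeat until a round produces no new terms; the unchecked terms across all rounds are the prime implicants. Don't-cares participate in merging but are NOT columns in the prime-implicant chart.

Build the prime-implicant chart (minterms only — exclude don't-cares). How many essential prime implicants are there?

size-2^0 implicants → 00001(✓)  00011(✓)  00100(✓)  00110(✓)  01000(✓)  01010(✓)  01011(✓)  01100(✓)  01101(✓)  01110(✓)  01111(✓)  10000(✓)  10001(✓)  10010(✓)  10011(✓)  10100(✓)  10101(✓)  10110(✓)  10111(✓)  11010(✓)  11011(✓)  11100(✓)  11110(✓)
size-2^1 implicants → -0001(✓)  -0011(✓)  -0100(✓)  -0110(✓)  -1010(✓)  -1011(✓)  -1100(✓)  -1110(✓)  0-011(✓)  0-100(✓)  0-110(✓)  000-1(✓)  001-0(✓)  01-00(✓)  01-10(✓)  01-11(✓)  010-0(✓)  0101-(✓)  011-0(✓)  011-1(✓)  0110-(✓)  0111-(✓)  1-010(✓)  1-011(✓)  1-100(✓)  1-110(✓)  10-00(✓)  10-01(✓)  10-10(✓)  10-11(✓)  100-0(✓)  100-1(✓)  1000-(✓)  1001-(✓)  101-0(✓)  101-1(✓)  1010-(✓)  1011-(✓)  11-10(✓)  1101-(✓)  111-0(✓)
size-2^2 implicants → --011  --100(✓)  --110(✓)  -00-1  -01-0(✓)  -1-10  -101-  -11-0(✓)  0-1-0(✓)  01--0  01-1-  011--  1--10  1-01-  1-1-0(✓)  10--0(✓)  10--1(✓)  10-0-(✓)  10-1-(✓)  100--(✓)  101--(✓)
size-2^3 implicants → --1-0  10---
Unchecked terms (primes): --011, --1-0, -00-1, -1-10, -101-, 01--0, 01-1-, 011--, 1--10, 1-01-, 10---
Minterm coverage:
  m1 ⊆ -00-1 [E]
  m3 ⊆ --011,-00-1
  m4 ⊆ --1-0 [E]
  m6 ⊆ --1-0 [E]
  m8 ⊆ 01--0 [E]
  m10 ⊆ -1-10,-101-,01--0,01-1-
  m11 ⊆ --011,-101-,01-1-
  m12 ⊆ --1-0,01--0,011--
  m13 ⊆ 011-- [E]
  m14 ⊆ --1-0,-1-10,01--0,01-1-,011--
  m15 ⊆ 01-1-,011--
  m16 ⊆ 10--- [E]
  m17 ⊆ -00-1,10---
  m18 ⊆ 1--10,1-01-,10---
  m19 ⊆ --011,-00-1,1-01-,10---
  m20 ⊆ --1-0,10---
  m21 ⊆ 10--- [E]
  m22 ⊆ --1-0,1--10,10---
  m23 ⊆ 10--- [E]
  m26 ⊆ -1-10,-101-,1--10,1-01-
  m27 ⊆ --011,-101-,1-01-
  m28 ⊆ --1-0 [E]
  m30 ⊆ --1-0,-1-10,1--10
E = {--1-0, -00-1, 01--0, 011--, 10---}

5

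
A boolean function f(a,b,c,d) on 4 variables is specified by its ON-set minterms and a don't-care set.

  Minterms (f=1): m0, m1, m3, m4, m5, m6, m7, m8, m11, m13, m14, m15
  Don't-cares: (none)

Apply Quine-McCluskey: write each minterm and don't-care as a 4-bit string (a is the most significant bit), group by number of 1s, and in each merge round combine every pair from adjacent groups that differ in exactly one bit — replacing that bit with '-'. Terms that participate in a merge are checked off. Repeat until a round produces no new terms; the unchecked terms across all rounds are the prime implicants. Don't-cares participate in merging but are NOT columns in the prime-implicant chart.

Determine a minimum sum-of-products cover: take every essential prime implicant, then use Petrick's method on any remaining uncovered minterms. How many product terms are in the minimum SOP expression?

5

size-2^0 implicants → 0000(✓)  0001(✓)  0011(✓)  0100(✓)  0101(✓)  0110(✓)  0111(✓)  1000(✓)  1011(✓)  1101(✓)  1110(✓)  1111(✓)
size-2^1 implicants → -000  -011(✓)  -101(✓)  -110(✓)  -111(✓)  0-00(✓)  0-01(✓)  0-11(✓)  00-1(✓)  000-(✓)  01-0(✓)  01-1(✓)  010-(✓)  011-(✓)  1-11(✓)  11-1(✓)  111-(✓)
size-2^2 implicants → --11  -1-1  -11-  0--1  0-0-  01--
Unchecked terms (primes): --11, -000, -1-1, -11-, 0--1, 0-0-, 01--
Minterm coverage:
  m0 ⊆ -000,0-0-
  m1 ⊆ 0--1,0-0-
  m3 ⊆ --11,0--1
  m4 ⊆ 0-0-,01--
  m5 ⊆ -1-1,0--1,0-0-,01--
  m6 ⊆ -11-,01--
  m7 ⊆ --11,-1-1,-11-,0--1,01--
  m8 ⊆ -000 [E]
  m11 ⊆ --11 [E]
  m13 ⊆ -1-1 [E]
  m14 ⊆ -11- [E]
  m15 ⊆ --11,-1-1,-11-
E = {--11, -000, -1-1, -11-}
Petrick residual → 0-0-
Cover = cd + b'c'd' + bd + bc + a'c'  |cover|=5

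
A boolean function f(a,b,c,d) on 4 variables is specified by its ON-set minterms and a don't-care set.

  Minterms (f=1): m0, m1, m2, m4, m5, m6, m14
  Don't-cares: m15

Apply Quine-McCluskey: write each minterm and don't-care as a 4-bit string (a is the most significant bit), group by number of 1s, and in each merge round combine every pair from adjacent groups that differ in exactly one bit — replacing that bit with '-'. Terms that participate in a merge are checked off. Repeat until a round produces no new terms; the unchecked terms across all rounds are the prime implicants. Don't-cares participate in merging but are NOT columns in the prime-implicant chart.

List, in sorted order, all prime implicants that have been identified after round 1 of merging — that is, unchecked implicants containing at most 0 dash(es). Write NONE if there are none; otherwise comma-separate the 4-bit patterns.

NONE

size-2^0 implicants → 0000(✓)  0001(✓)  0010(✓)  0100(✓)  0101(✓)  0110(✓)  1110(✓)  1111(✓)
size-2^1 implicants → -110  0-00(✓)  0-01(✓)  0-10(✓)  00-0(✓)  000-(✓)  01-0(✓)  010-(✓)  111-
size-2^2 implicants → 0--0  0-0-
Unchecked terms (primes): -110, 0--0, 0-0-, 111-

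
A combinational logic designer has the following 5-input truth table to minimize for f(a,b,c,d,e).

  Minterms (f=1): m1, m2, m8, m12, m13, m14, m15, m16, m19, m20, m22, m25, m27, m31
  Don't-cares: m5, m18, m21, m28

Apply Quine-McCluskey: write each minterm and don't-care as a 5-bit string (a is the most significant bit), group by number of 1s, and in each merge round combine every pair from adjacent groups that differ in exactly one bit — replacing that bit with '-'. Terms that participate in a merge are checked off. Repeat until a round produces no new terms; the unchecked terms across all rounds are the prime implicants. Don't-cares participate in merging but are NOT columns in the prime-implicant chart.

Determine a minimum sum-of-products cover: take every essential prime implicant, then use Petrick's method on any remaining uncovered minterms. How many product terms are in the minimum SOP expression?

8

size-2^0 implicants → 00001(✓)  00010(✓)  00101(✓)  01000(✓)  01100(✓)  01101(✓)  01110(✓)  01111(✓)  10000(✓)  10010(✓)  10011(✓)  10100(✓)  10101(✓)  10110(✓)  11001(✓)  11011(✓)  11100(✓)  11111(✓)
size-2^1 implicants → -0010  -0101  -1100  -1111  0-101  00-01  01-00  011-0(✓)  011-1(✓)  0110-(✓)  0111-(✓)  1-011  1-100  10-00(✓)  10-10(✓)  100-0(✓)  1001-  101-0(✓)  1010-  11-11  110-1
size-2^2 implicants → 011--  10--0
Unchecked terms (primes): -0010, -0101, -1100, -1111, 0-101, 00-01, 01-00, 011--, 1-011, 1-100, 10--0, 1001-, 1010-, 11-11, 110-1
Minterm coverage:
  m1 ⊆ 00-01 [E]
  m2 ⊆ -0010 [E]
  m8 ⊆ 01-00 [E]
  m12 ⊆ -1100,01-00,011--
  m13 ⊆ 0-101,011--
  m14 ⊆ 011-- [E]
  m15 ⊆ -1111,011--
  m16 ⊆ 10--0 [E]
  m19 ⊆ 1-011,1001-
  m20 ⊆ 1-100,10--0,1010-
  m22 ⊆ 10--0 [E]
  m25 ⊆ 110-1 [E]
  m27 ⊆ 1-011,11-11,110-1
  m31 ⊆ -1111,11-11
E = {-0010, 00-01, 01-00, 011--, 10--0, 110-1}
Petrick residual → -1111, 1-011
Cover = b'c'de' + bcde + a'b'd'e + a'bd'e' + a'bc + ac'de + ab'e' + abc'e  |cover|=8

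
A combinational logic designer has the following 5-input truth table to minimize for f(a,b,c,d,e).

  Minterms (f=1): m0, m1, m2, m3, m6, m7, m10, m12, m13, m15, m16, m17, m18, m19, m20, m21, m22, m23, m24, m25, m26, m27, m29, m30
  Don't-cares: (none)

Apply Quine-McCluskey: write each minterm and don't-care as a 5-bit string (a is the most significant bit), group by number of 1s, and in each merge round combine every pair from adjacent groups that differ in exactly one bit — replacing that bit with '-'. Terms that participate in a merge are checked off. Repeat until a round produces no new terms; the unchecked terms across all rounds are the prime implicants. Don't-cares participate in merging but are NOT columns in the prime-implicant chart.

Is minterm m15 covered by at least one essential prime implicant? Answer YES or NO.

NO

size-2^0 implicants → 00000(✓)  00001(✓)  00010(✓)  00011(✓)  00110(✓)  00111(✓)  01010(✓)  01100(✓)  01101(✓)  01111(✓)  10000(✓)  10001(✓)  10010(✓)  10011(✓)  10100(✓)  10101(✓)  10110(✓)  10111(✓)  11000(✓)  11001(✓)  11010(✓)  11011(✓)  11101(✓)  11110(✓)
size-2^1 implicants → -0000(✓)  -0001(✓)  -0010(✓)  -0011(✓)  -0110(✓)  -0111(✓)  -1010(✓)  -1101  0-010(✓)  0-111  00-10(✓)  00-11(✓)  000-0(✓)  000-1(✓)  0000-(✓)  0001-(✓)  0011-(✓)  011-1  0110-  1-000(✓)  1-001(✓)  1-010(✓)  1-011(✓)  1-101(✓)  1-110(✓)  10-00(✓)  10-01(✓)  10-10(✓)  10-11(✓)  100-0(✓)  100-1(✓)  1000-(✓)  1001-(✓)  101-0(✓)  101-1(✓)  1010-(✓)  1011-(✓)  11-01(✓)  11-10(✓)  110-0(✓)  110-1(✓)  1100-(✓)  1101-(✓)
size-2^2 implicants → --010  -0-10(✓)  -0-11(✓)  -00-0(✓)  -00-1(✓)  -000-(✓)  -001-(✓)  -011-(✓)  00-1-(✓)  000--(✓)  1--01  1--10  1-0-0(✓)  1-0-1(✓)  1-00-(✓)  1-01-(✓)  10--0(✓)  10--1(✓)  10-0-(✓)  10-1-(✓)  100--(✓)  101--(✓)  110--(✓)
size-2^3 implicants → -0-1-  -00--  1-0--  10---
Unchecked terms (primes): --010, -0-1-, -00--, -1101, 0-111, 011-1, 0110-, 1--01, 1--10, 1-0--, 10---
Minterm coverage:
  m0 ⊆ -00-- [E]
  m1 ⊆ -00-- [E]
  m2 ⊆ --010,-0-1-,-00--
  m3 ⊆ -0-1-,-00--
  m6 ⊆ -0-1- [E]
  m7 ⊆ -0-1-,0-111
  m10 ⊆ --010 [E]
  m12 ⊆ 0110- [E]
  m13 ⊆ -1101,011-1,0110-
  m15 ⊆ 0-111,011-1
  m16 ⊆ -00--,1-0--,10---
  m17 ⊆ -00--,1--01,1-0--,10---
  m18 ⊆ --010,-0-1-,-00--,1--10,1-0--,10---
  m19 ⊆ -0-1-,-00--,1-0--,10---
  m20 ⊆ 10--- [E]
  m21 ⊆ 1--01,10---
  m22 ⊆ -0-1-,1--10,10---
  m23 ⊆ -0-1-,10---
  m24 ⊆ 1-0-- [E]
  m25 ⊆ 1--01,1-0--
  m26 ⊆ --010,1--10,1-0--
  m27 ⊆ 1-0-- [E]
  m29 ⊆ -1101,1--01
  m30 ⊆ 1--10 [E]
E = {--010, -0-1-, -00--, 0110-, 1--10, 1-0--, 10---}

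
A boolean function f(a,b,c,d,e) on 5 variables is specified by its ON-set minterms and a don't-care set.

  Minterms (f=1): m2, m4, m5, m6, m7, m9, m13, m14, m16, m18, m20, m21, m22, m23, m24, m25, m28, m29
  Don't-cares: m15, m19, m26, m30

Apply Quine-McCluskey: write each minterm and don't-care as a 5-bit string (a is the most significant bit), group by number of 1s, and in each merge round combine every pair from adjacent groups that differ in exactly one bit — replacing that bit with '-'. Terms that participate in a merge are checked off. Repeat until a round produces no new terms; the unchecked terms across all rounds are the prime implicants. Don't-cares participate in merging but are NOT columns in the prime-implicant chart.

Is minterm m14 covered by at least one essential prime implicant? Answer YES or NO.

size-2^0 implicants → 00010(✓)  00100(✓)  00101(✓)  00110(✓)  00111(✓)  01001(✓)  01101(✓)  01110(✓)  01111(✓)  10000(✓)  10010(✓)  10011(✓)  10100(✓)  10101(✓)  10110(✓)  10111(✓)  11000(✓)  11001(✓)  11010(✓)  11100(✓)  11101(✓)  11110(✓)
size-2^1 implicants → -0010(✓)  -0100(✓)  -0101(✓)  -0110(✓)  -0111(✓)  -1001(✓)  -1101(✓)  -1110(✓)  0-101(✓)  0-110(✓)  0-111(✓)  00-10(✓)  001-0(✓)  001-1(✓)  0010-(✓)  0011-(✓)  01-01(✓)  011-1(✓)  0111-(✓)  1-000(✓)  1-010(✓)  1-100(✓)  1-101(✓)  1-110(✓)  10-00(✓)  10-10(✓)  10-11(✓)  100-0(✓)  1001-(✓)  101-0(✓)  101-1(✓)  1010-(✓)  1011-(✓)  11-00(✓)  11-01(✓)  11-10(✓)  110-0(✓)  1100-(✓)  111-0(✓)  1110-(✓)
size-2^2 implicants → --101  --110  -0-10  -01-0(✓)  -01-1(✓)  -010-(✓)  -011-(✓)  -1-01  0-1-1  0-11-  001--(✓)  1--00(✓)  1--10(✓)  1-0-0(✓)  1-1-0(✓)  1-10-  10--0(✓)  10-1-  101--(✓)  11--0(✓)  11-0-
size-2^3 implicants → -01--  1---0
Unchecked terms (primes): --101, --110, -0-10, -01--, -1-01, 0-1-1, 0-11-, 1---0, 1-10-, 10-1-, 11-0-
Minterm coverage:
  m2 ⊆ -0-10 [E]
  m4 ⊆ -01-- [E]
  m5 ⊆ --101,-01--,0-1-1
  m6 ⊆ --110,-0-10,-01--,0-11-
  m7 ⊆ -01--,0-1-1,0-11-
  m9 ⊆ -1-01 [E]
  m13 ⊆ --101,-1-01,0-1-1
  m14 ⊆ --110,0-11-
  m16 ⊆ 1---0 [E]
  m18 ⊆ -0-10,1---0,10-1-
  m20 ⊆ -01--,1---0,1-10-
  m21 ⊆ --101,-01--,1-10-
  m22 ⊆ --110,-0-10,-01--,1---0,10-1-
  m23 ⊆ -01--,10-1-
  m24 ⊆ 1---0,11-0-
  m25 ⊆ -1-01,11-0-
  m28 ⊆ 1---0,1-10-,11-0-
  m29 ⊆ --101,-1-01,1-10-,11-0-
E = {-0-10, -01--, -1-01, 1---0}

NO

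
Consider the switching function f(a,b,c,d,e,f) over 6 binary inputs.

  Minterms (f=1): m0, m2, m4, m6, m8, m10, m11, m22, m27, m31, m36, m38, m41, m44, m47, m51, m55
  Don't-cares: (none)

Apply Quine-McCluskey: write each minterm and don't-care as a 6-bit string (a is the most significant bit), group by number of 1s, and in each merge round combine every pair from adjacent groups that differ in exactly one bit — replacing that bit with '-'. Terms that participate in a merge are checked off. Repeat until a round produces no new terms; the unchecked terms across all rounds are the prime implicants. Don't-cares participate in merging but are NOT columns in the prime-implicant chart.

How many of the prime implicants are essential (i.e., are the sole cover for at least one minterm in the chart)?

8

size-2^0 implicants → 000000(✓)  000010(✓)  000100(✓)  000110(✓)  001000(✓)  001010(✓)  001011(✓)  010110(✓)  011011(✓)  011111(✓)  100100(✓)  100110(✓)  101001  101100(✓)  101111  110011(✓)  110111(✓)
size-2^1 implicants → -00100(✓)  -00110(✓)  0-0110  0-1011  00-000(✓)  00-010(✓)  000-00(✓)  000-10(✓)  0000-0(✓)  0001-0(✓)  0010-0(✓)  00101-  011-11  10-100  1001-0(✓)  110-11
size-2^2 implicants → -001-0  00-0-0  000--0
Unchecked terms (primes): -001-0, 0-0110, 0-1011, 00-0-0, 000--0, 00101-, 011-11, 10-100, 101001, 101111, 110-11
Minterm coverage:
  m0 ⊆ 00-0-0,000--0
  m2 ⊆ 00-0-0,000--0
  m4 ⊆ -001-0,000--0
  m6 ⊆ -001-0,0-0110,000--0
  m8 ⊆ 00-0-0 [E]
  m10 ⊆ 00-0-0,00101-
  m11 ⊆ 0-1011,00101-
  m22 ⊆ 0-0110 [E]
  m27 ⊆ 0-1011,011-11
  m31 ⊆ 011-11 [E]
  m36 ⊆ -001-0,10-100
  m38 ⊆ -001-0 [E]
  m41 ⊆ 101001 [E]
  m44 ⊆ 10-100 [E]
  m47 ⊆ 101111 [E]
  m51 ⊆ 110-11 [E]
  m55 ⊆ 110-11 [E]
E = {-001-0, 0-0110, 00-0-0, 011-11, 10-100, 101001, 101111, 110-11}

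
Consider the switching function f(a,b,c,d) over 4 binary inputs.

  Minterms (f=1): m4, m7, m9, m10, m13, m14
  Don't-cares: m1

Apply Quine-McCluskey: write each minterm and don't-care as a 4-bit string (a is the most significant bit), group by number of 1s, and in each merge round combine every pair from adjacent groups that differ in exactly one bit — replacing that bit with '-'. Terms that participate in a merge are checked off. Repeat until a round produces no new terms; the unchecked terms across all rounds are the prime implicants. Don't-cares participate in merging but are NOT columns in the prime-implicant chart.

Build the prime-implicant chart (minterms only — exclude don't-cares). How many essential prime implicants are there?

4

[col 0] 0001*, 0100, 0111, 1001*, 1010*, 1101*, 1110*
[col 1] -001, 1-01, 1-10
Prime implicants: -001, 0100, 0111, 1-01, 1-10
PI chart (minterm → PIs covering it):
  4 | 0100  (sole → essential)
  7 | 0111  (sole → essential)
  9 | -001,1-01
  10 | 1-10  (sole → essential)
  13 | 1-01  (sole → essential)
  14 | 1-10  (sole → essential)
Essential prime implicants: 0100, 0111, 1-01, 1-10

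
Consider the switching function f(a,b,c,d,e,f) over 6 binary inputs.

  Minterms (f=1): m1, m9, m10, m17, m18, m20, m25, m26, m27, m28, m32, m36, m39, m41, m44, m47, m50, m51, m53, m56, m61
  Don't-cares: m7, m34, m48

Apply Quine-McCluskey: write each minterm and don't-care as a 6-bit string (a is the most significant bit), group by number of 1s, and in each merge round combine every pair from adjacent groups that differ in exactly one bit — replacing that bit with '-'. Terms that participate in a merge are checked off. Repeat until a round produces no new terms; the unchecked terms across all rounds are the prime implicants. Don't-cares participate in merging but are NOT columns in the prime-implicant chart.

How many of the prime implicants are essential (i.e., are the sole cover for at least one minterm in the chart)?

9

size-2^0 implicants → 000001(✓)  000111(✓)  001001(✓)  001010(✓)  010001(✓)  010010(✓)  010100(✓)  011001(✓)  011010(✓)  011011(✓)  011100(✓)  100000(✓)  100010(✓)  100100(✓)  100111(✓)  101001(✓)  101100(✓)  101111(✓)  110000(✓)  110010(✓)  110011(✓)  110101(✓)  111000(✓)  111101(✓)
size-2^1 implicants → -00111  -01001  -10010  0-0001(✓)  0-1001(✓)  0-1010  00-001(✓)  01-001(✓)  01-010  01-100  0110-1  01101-  1-0000(✓)  1-0010(✓)  10-100  10-111  100-00  1000-0(✓)  11-000  11-101  1100-0(✓)  11001-
size-2^2 implicants → 0--001  1-00-0
Unchecked terms (primes): -00111, -01001, -10010, 0--001, 0-1010, 01-010, 01-100, 0110-1, 01101-, 1-00-0, 10-100, 10-111, 100-00, 11-000, 11-101, 11001-
Minterm coverage:
  m1 ⊆ 0--001 [E]
  m9 ⊆ -01001,0--001
  m10 ⊆ 0-1010 [E]
  m17 ⊆ 0--001 [E]
  m18 ⊆ -10010,01-010
  m20 ⊆ 01-100 [E]
  m25 ⊆ 0--001,0110-1
  m26 ⊆ 0-1010,01-010,01101-
  m27 ⊆ 0110-1,01101-
  m28 ⊆ 01-100 [E]
  m32 ⊆ 1-00-0,100-00
  m36 ⊆ 10-100,100-00
  m39 ⊆ -00111,10-111
  m41 ⊆ -01001 [E]
  m44 ⊆ 10-100 [E]
  m47 ⊆ 10-111 [E]
  m50 ⊆ -10010,1-00-0,11001-
  m51 ⊆ 11001- [E]
  m53 ⊆ 11-101 [E]
  m56 ⊆ 11-000 [E]
  m61 ⊆ 11-101 [E]
E = {-01001, 0--001, 0-1010, 01-100, 10-100, 10-111, 11-000, 11-101, 11001-}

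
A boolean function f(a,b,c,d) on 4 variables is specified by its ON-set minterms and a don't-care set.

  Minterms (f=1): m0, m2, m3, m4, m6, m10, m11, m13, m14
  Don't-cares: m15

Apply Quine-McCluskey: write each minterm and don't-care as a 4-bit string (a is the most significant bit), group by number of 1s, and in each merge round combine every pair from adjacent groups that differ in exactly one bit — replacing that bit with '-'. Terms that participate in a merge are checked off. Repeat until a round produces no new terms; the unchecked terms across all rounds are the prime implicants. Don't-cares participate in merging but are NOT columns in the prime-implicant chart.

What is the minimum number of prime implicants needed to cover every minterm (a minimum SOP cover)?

[col 0] 0000*, 0010*, 0011*, 0100*, 0110*, 1010*, 1011*, 1101*, 1110*, 1111*
[col 1] -010*, -011*, -110*, 0-00*, 0-10*, 00-0*, 001-*, 01-0*, 1-10*, 1-11*, 101-*, 11-1, 111-*
[col 2] --10, -01-, 0--0, 1-1-
Prime implicants: --10, -01-, 0--0, 1-1-, 11-1
PI chart (minterm → PIs covering it):
  0 | 0--0  (sole → essential)
  2 | --10,-01-,0--0
  3 | -01-  (sole → essential)
  4 | 0--0  (sole → essential)
  6 | --10,0--0
  10 | --10,-01-,1-1-
  11 | -01-,1-1-
  13 | 11-1  (sole → essential)
  14 | --10,1-1-
Essential prime implicants: -01-, 0--0, 11-1
Petrick residual → --10
Minimum SOP uses 4 PIs: cd' + b'c + a'd' + abd

4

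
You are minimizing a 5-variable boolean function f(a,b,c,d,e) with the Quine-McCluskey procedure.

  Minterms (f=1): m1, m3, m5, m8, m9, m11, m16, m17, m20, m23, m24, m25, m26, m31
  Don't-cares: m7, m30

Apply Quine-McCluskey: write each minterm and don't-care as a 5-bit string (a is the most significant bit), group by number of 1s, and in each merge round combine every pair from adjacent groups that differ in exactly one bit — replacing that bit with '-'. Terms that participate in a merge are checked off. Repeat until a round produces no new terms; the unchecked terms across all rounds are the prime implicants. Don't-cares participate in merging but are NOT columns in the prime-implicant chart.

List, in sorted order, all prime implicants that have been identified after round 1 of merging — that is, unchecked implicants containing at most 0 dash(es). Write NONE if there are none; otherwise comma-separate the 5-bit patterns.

NONE

[col 0] 00001*, 00011*, 00101*, 00111*, 01000*, 01001*, 01011*, 10000*, 10001*, 10100*, 10111*, 11000*, 11001*, 11010*, 11110*, 11111*
[col 1] -0001*, -0111, -1000*, -1001*, 0-001*, 0-011*, 00-01*, 00-11*, 000-1*, 001-1*, 010-1*, 0100-*, 1-000*, 1-001*, 1-111, 10-00, 1000-*, 11-10, 110-0, 1100-*, 1111-
[col 2] --001, -100-, 0-0-1, 00--1, 1-00-
Prime implicants: --001, -0111, -100-, 0-0-1, 00--1, 1-00-, 1-111, 10-00, 11-10, 110-0, 1111-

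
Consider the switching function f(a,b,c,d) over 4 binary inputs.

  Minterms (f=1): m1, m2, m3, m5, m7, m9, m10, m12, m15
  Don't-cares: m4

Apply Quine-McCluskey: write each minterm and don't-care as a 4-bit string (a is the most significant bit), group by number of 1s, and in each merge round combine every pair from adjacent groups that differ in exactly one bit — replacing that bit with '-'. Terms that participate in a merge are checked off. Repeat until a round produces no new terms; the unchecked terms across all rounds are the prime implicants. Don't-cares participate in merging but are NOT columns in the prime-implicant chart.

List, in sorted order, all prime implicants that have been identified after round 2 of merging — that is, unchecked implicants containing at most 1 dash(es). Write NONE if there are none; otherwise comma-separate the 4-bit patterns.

-001, -010, -100, -111, 001-, 010-

Round 0: 0001✓ 0010✓ 0011✓ 0100✓ 0101✓ 0111✓ 1001✓ 1010✓ 1100✓ 1111✓
Round 1: -001 -010 -100 -111 0-01✓ 0-11✓ 00-1✓ 001- 01-1✓ 010-
Round 2: 0--1
PIs = {-001, -010, -100, -111, 0--1, 001-, 010-}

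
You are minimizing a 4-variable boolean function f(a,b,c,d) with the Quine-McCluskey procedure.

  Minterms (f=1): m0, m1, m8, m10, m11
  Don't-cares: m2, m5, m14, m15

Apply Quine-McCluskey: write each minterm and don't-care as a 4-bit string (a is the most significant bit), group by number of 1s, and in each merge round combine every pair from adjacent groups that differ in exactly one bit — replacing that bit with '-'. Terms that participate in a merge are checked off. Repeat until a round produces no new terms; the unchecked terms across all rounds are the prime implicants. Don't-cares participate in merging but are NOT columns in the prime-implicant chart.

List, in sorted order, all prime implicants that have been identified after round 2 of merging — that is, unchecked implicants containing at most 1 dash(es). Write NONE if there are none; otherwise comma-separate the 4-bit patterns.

[col 0] 0000*, 0001*, 0010*, 0101*, 1000*, 1010*, 1011*, 1110*, 1111*
[col 1] -000*, -010*, 0-01, 00-0*, 000-, 1-10*, 1-11*, 10-0*, 101-*, 111-*
[col 2] -0-0, 1-1-
Prime implicants: -0-0, 0-01, 000-, 1-1-

0-01, 000-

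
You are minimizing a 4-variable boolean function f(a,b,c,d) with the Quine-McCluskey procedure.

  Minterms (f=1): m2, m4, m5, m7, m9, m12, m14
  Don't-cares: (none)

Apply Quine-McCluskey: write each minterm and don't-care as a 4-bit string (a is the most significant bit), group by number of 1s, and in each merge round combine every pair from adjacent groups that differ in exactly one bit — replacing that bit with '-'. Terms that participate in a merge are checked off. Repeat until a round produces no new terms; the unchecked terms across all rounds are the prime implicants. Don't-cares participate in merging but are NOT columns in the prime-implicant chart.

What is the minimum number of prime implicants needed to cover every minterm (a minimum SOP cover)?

Round 0: 0010 0100✓ 0101✓ 0111✓ 1001 1100✓ 1110✓
Round 1: -100 01-1 010- 11-0
PIs = {-100, 0010, 01-1, 010-, 1001, 11-0}
Coverage chart:
  m2: 0010 ←essential
  m4: -100,010-
  m5: 01-1,010-
  m7: 01-1 ←essential
  m9: 1001 ←essential
  m12: -100,11-0
  m14: 11-0 ←essential
Essential: 0010, 01-1, 1001, 11-0
Petrick residual → -100
Min cover (5 terms): bc'd' + a'b'cd' + a'bd + ab'c'd + abd'

5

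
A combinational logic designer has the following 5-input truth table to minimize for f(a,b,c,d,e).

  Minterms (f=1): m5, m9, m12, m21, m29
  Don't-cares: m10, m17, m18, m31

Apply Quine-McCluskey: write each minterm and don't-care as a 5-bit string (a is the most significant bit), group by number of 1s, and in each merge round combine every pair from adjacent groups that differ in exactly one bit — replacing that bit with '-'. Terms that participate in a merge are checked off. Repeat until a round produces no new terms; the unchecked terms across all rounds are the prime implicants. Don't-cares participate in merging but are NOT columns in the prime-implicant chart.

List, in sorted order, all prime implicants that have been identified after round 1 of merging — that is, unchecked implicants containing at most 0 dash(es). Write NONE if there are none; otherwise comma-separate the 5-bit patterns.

[col 0] 00101*, 01001, 01010, 01100, 10001*, 10010, 10101*, 11101*, 11111*
[col 1] -0101, 1-101, 10-01, 111-1
Prime implicants: -0101, 01001, 01010, 01100, 1-101, 10-01, 10010, 111-1

01001, 01010, 01100, 10010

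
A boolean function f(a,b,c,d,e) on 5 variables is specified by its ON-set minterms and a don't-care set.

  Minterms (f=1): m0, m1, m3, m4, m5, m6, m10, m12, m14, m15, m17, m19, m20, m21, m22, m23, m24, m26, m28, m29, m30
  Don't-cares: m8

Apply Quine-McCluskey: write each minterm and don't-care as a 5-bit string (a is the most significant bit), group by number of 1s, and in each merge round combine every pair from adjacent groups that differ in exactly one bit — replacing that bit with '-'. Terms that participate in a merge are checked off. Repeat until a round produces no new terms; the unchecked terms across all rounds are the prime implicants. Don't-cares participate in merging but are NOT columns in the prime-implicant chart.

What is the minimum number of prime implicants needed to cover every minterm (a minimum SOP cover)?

7

[col 0] 00000*, 00001*, 00011*, 00100*, 00101*, 00110*, 01000*, 01010*, 01100*, 01110*, 01111*, 10001*, 10011*, 10100*, 10101*, 10110*, 10111*, 11000*, 11010*, 11100*, 11101*, 11110*
[col 1] -0001*, -0011*, -0100*, -0101*, -0110*, -1000*, -1010*, -1100*, -1110*, 0-000*, 0-100*, 0-110*, 00-00*, 00-01*, 000-1*, 0000-*, 001-0*, 0010-*, 01-00*, 01-10*, 010-0*, 011-0*, 0111-, 1-100*, 1-101*, 1-110*, 10-01*, 10-11*, 100-1*, 101-0*, 101-1*, 1010-*, 1011-*, 11-00*, 11-10*, 110-0*, 111-0*, 1110-*
[col 2] --100*, --110*, -0-01, -00-1, -01-0*, -010-, -1-00*, -1-10*, -10-0*, -11-0*, 0--00, 0-1-0*, 00-0-, 01--0*, 1-1-0*, 1-10-, 10--1, 101--, 11--0*
[col 3] --1-0, -1--0
Prime implicants: --1-0, -0-01, -00-1, -010-, -1--0, 0--00, 00-0-, 0111-, 1-10-, 10--1, 101--
PI chart (minterm → PIs covering it):
  0 | 0--00,00-0-
  1 | -0-01,-00-1,00-0-
  3 | -00-1  (sole → essential)
  4 | --1-0,-010-,0--00,00-0-
  5 | -0-01,-010-,00-0-
  6 | --1-0  (sole → essential)
  10 | -1--0  (sole → essential)
  12 | --1-0,-1--0,0--00
  14 | --1-0,-1--0,0111-
  15 | 0111-  (sole → essential)
  17 | -0-01,-00-1,10--1
  19 | -00-1,10--1
  20 | --1-0,-010-,1-10-,101--
  21 | -0-01,-010-,1-10-,10--1,101--
  22 | --1-0,101--
  23 | 10--1,101--
  24 | -1--0  (sole → essential)
  26 | -1--0  (sole → essential)
  28 | --1-0,-1--0,1-10-
  29 | 1-10-  (sole → essential)
  30 | --1-0,-1--0
Essential prime implicants: --1-0, -00-1, -1--0, 0111-, 1-10-
Petrick residual → 00-0-, 10--1
Minimum SOP uses 7 PIs: ce' + b'c'e + be' + a'b'd' + a'bcd + acd' + ab'e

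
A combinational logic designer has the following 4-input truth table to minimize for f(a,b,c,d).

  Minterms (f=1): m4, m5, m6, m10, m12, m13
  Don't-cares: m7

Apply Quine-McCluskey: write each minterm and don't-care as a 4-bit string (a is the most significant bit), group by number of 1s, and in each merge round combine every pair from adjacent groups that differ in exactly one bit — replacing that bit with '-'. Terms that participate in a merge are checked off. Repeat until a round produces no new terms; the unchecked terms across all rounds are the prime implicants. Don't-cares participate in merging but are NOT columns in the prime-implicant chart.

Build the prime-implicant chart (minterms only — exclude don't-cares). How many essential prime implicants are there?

Round 0: 0100✓ 0101✓ 0110✓ 0111✓ 1010 1100✓ 1101✓
Round 1: -100✓ -101✓ 01-0✓ 01-1✓ 010-✓ 011-✓ 110-✓
Round 2: -10- 01--
PIs = {-10-, 01--, 1010}
Coverage chart:
  m4: -10-,01--
  m5: -10-,01--
  m6: 01-- ←essential
  m10: 1010 ←essential
  m12: -10- ←essential
  m13: -10- ←essential
Essential: -10-, 01--, 1010

3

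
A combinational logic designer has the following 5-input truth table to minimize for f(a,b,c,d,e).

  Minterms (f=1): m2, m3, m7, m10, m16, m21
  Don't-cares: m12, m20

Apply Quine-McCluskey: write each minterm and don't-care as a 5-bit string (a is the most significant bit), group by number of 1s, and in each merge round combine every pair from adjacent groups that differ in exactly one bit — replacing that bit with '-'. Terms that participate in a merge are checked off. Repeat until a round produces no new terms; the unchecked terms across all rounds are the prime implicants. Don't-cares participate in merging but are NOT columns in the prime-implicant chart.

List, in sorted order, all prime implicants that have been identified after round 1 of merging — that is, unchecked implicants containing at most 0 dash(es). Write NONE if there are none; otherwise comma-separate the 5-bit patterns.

size-2^0 implicants → 00010(✓)  00011(✓)  00111(✓)  01010(✓)  01100  10000(✓)  10100(✓)  10101(✓)
size-2^1 implicants → 0-010  00-11  0001-  10-00  1010-
Unchecked terms (primes): 0-010, 00-11, 0001-, 01100, 10-00, 1010-

01100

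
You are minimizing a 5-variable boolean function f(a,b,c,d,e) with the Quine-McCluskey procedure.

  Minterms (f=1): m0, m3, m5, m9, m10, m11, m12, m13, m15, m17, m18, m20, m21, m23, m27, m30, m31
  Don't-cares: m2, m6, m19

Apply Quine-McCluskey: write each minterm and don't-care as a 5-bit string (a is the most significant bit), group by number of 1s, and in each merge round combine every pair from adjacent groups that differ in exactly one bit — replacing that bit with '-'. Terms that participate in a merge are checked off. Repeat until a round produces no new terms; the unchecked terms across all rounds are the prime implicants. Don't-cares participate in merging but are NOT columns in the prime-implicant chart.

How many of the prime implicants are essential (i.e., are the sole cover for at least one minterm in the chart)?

Round 0: 00000✓ 00010✓ 00011✓ 00101✓ 00110✓ 01001✓ 01010✓ 01011✓ 01100✓ 01101✓ 01111✓ 10001✓ 10010✓ 10011✓ 10100✓ 10101✓ 10111✓ 11011✓ 11110✓ 11111✓
Round 1: -0010✓ -0011✓ -0101 -1011✓ -1111✓ 0-010✓ 0-011✓ 0-101 00-10 000-0 0001-✓ 01-01✓ 01-11✓ 010-1✓ 0101-✓ 011-1✓ 0110- 1-011✓ 1-111✓ 10-01✓ 10-11✓ 100-1✓ 1001-✓ 101-1✓ 1010- 11-11✓ 1111-
Round 2: --011 -001- -1-11 0-01- 01--1 1--11 10--1
PIs = {--011, -001-, -0101, -1-11, 0-01-, 0-101, 00-10, 000-0, 01--1, 0110-, 1--11, 10--1, 1010-, 1111-}
Coverage chart:
  m0: 000-0 ←essential
  m3: --011,-001-,0-01-
  m5: -0101,0-101
  m9: 01--1 ←essential
  m10: 0-01- ←essential
  m11: --011,-1-11,0-01-,01--1
  m12: 0110- ←essential
  m13: 0-101,01--1,0110-
  m15: -1-11,01--1
  m17: 10--1 ←essential
  m18: -001- ←essential
  m20: 1010- ←essential
  m21: -0101,10--1,1010-
  m23: 1--11,10--1
  m27: --011,-1-11,1--11
  m30: 1111- ←essential
  m31: -1-11,1--11,1111-
Essential: -001-, 0-01-, 000-0, 01--1, 0110-, 10--1, 1010-, 1111-

8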